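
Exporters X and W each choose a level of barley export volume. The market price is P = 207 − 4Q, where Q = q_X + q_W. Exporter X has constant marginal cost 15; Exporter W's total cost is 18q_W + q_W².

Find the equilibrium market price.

Exporter X's profit: π = q_X(207 − 4(q_X + q_W)) − 15q_X.
∂π/∂q_X = 192 − 8q_X − 4q_W = 0, so q_X = 24 − 0.5q_W.
For W: ∂π/∂q_W = 189 − 10q_W − 4q_X = 0 ⇒ q_W = 18.9 − 0.4q_X.
Plugging q_W into X's best response: q_X = 24 − 0.5(18.9 − 0.4q_X) ⇒ 0.8q_X = 14.55, so q_X = 18.1875.
Then q_W = 18.9 − 0.4·18.1875 = 11.625.
Equilibrium price: P = 207 − 4·29.8125 = 87.75.

87.75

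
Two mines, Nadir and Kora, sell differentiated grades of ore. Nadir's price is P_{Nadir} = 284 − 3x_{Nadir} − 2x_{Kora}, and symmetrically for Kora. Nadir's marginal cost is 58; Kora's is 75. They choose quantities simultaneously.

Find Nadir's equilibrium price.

Mine Nadir's profit: π = x_{Nadir}(284 − 3x_{Nadir} − 2x_{Kora}) − 58x_{Nadir}.
∂π/∂x_{Nadir} = 226 − 6x_{Nadir} − 2x_{Kora} = 0 ⇒ x_{Nadir} = 113/3 − (1/3)x_{Kora}.
Similarly x_{Kora} = 209/6 − (1/3)x_{Nadir}.
Solving the two reaction functions simultaneously: (1 − (−1/3)(−1/3))x_{Nadir} = 113/3 − (1/3)·(209/6), so (8/9)x_{Nadir} = 469/18 and x_{Nadir} = 29.3125.
Then x_{Kora} = 209/6 − (1/3)·29.3125 = 25.0625.
P_{Nadir} = 284 − 3·29.3125 − 2·25.0625 = 145.9375.

145.9375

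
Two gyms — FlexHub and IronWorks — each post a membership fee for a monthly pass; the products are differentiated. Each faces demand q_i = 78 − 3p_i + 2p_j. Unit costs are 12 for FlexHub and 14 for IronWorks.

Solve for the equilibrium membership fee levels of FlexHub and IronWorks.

FlexHub's profit: π = (p_{FlexHub} − 12)(78 − 3p_{FlexHub} + 2p_{IronWorks}).
∂π/∂p_{FlexHub} = 114 − 6p_{FlexHub} + 2p_{IronWorks} = 0 ⇒ p_{FlexHub} = 19 + (1/3)p_{IronWorks}.
Similarly p_{IronWorks} = 20 + (1/3)p_{FlexHub}.
Solving the two reaction functions simultaneously: (1 − (1/3)(1/3))p_{FlexHub} = 19 + (1/3)·20, so (8/9)p_{FlexHub} = 77/3 and p_{FlexHub} = 28.875.
Then p_{IronWorks} = 20 + (1/3)·28.875 = 29.625.

28.875, 29.625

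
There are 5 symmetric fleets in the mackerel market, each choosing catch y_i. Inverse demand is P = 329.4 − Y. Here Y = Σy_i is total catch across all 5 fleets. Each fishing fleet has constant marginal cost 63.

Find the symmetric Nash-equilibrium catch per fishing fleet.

A representative fishing fleet's profit is π_i = y_i(329.4 − Y) − 63y_i, with Y = y_i + Σ_{j≠i} y_j.
First-order condition: 266.4 − 2y_i − Σ_{j≠i} y_j = 0.
In a symmetric equilibrium every fishing fleet chooses the same y, so Σ_{j≠i} y_j = 4y. The condition becomes 266.4 − 6y = 0, giving y = 266.4/6 = 44.4.

44.4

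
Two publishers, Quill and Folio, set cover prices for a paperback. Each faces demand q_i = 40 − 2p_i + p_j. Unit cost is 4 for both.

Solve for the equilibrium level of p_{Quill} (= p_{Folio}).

Quill's profit: π = (p_{Quill} − 4)(40 − 2p_{Quill} + p_{Folio}).
∂π/∂p_{Quill} = 48 − 4p_{Quill} + p_{Folio} = 0 ⇒ p_{Quill} = 12 + 0.25p_{Folio}.
Setting p_{Quill} = p_{Folio} in the reaction function: p_{Quill} = 12 + 0.25p_{Quill}, so p_{Quill} = 12 / 0.75 = 16.

16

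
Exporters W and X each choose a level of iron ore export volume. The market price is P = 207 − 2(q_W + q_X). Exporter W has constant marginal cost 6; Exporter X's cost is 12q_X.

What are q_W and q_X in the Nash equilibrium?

34.5, 31.5

Exporter W's profit: π = q_W(207 − 2(q_W + q_X)) − 6q_W.
∂π/∂q_W = 201 − 4q_W − 2q_X = 0, so q_W = 50.25 − 0.5q_X.
By the same steps for X: q_X = 48.75 − 0.5q_W.
Solving the two reaction functions simultaneously: (1 − (−0.5)(−0.5))q_W = 50.25 − 0.5·48.75, so 0.75q_W = 25.875 and q_W = 34.5.
Then q_X = 48.75 − 0.5·34.5 = 31.5.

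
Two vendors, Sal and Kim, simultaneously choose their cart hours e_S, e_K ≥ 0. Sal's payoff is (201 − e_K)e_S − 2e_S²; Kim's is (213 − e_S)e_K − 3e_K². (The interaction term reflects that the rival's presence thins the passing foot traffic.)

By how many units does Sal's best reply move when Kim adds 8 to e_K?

Expanding Sal's payoff: 201e_S − e_Ke_S − 2e_S².
∂π/∂e_S = 201 − e_K − 4e_S = 0, so e_S = 50.25 − 0.25e_K.
The reaction-function slope is −0.25, so an 8-unit rise in e_K moves e_S by −0.25 × 8 = −2. Sal's best response falls — the actions are strategic substitutes.

-2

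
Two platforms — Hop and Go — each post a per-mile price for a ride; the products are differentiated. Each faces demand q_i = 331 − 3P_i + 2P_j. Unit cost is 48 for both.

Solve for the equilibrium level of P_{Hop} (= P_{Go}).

Hop's profit: π = (P_{Hop} − 48)(331 − 3P_{Hop} + 2P_{Go}).
∂π/∂P_{Hop} = 475 − 6P_{Hop} + 2P_{Go} = 0 ⇒ P_{Hop} = 475/6 + (1/3)P_{Go}.
The game is symmetric, so in equilibrium P_{Go} = P_{Hop}: the reaction function gives (2/3)P_{Hop} = 475/6, hence P_{Hop} = 118.75.

118.75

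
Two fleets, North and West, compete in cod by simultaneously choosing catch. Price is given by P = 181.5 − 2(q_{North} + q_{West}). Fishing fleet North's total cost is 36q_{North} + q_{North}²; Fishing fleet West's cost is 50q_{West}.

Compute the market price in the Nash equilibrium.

99.8

Fishing fleet North's profit: π = q_{North}(181.5 − 2(q_{North} + q_{West})) − 36q_{North} − q_{North}².
∂π/∂q_{North} = 145.5 − 6q_{North} − 2q_{West} = 0, so q_{North} = 24.25 − (1/3)q_{West}.
For West: ∂π/∂q_{West} = 131.5 − 4q_{West} − 2q_{North} = 0 ⇒ q_{West} = 32.875 − 0.5q_{North}.
Solving the two reaction functions simultaneously: (1 − (−1/3)(−0.5))q_{North} = 24.25 − (1/3)·32.875, so (5/6)q_{North} = 319/24 and q_{North} = 15.95.
Then q_{West} = 32.875 − 0.5·15.95 = 24.9.
Equilibrium price: P = 181.5 − 2·40.85 = 99.8.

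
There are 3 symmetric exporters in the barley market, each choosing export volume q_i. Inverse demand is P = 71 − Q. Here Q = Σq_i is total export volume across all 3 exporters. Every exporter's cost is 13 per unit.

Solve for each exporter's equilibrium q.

14.5

A representative exporter's profit is π_i = q_i(71 − Q) − 13q_i, with Q = q_i + Σ_{j≠i} q_j.
First-order condition: 58 − 2q_i − Σ_{j≠i} q_j = 0.
In a symmetric equilibrium every exporter chooses the same q, so Σ_{j≠i} q_j = 2q. The condition becomes 58 − 4q = 0, giving q = 58/4 = 14.5.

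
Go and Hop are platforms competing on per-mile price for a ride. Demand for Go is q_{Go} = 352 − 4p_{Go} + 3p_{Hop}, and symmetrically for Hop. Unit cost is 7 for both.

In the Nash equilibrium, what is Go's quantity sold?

Go's profit: π = (p_{Go} − 7)(352 − 4p_{Go} + 3p_{Hop}).
∂π/∂p_{Go} = 380 − 8p_{Go} + 3p_{Hop} = 0 ⇒ p_{Go} = 47.5 + 0.375p_{Hop}.
By symmetry p_{Hop} = p_{Go}; substituting into the reaction function, 0.625p_{Go} = 47.5 and p_{Go} = 76.
q_{Go} = 352 − 4·76 + 3·76 = 276.

276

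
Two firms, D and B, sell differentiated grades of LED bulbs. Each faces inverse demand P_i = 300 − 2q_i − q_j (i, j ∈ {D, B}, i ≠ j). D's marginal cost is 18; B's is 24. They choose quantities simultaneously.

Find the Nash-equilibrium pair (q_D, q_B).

56.8, 54.8

Firm D's profit: π = q_D(300 − 2q_D − q_B) − 18q_D.
∂π/∂q_D = 282 − 4q_D − q_B = 0 ⇒ q_D = 70.5 − 0.25q_B.
Similarly q_B = 69 − 0.25q_D.
Substituting the second reaction function into the first: q_D = 70.5 − 0.25(69 − 0.25q_D), which gives 0.9375q_D = 53.25 ⇒ q_D = 56.8.
Then q_B = 69 − 0.25·56.8 = 54.8.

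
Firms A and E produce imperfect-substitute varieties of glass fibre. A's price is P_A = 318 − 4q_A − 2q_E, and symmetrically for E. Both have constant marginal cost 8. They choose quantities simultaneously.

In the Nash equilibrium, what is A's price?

132

Firm A's profit: π = q_A(318 − 4q_A − 2q_E) − 8q_A.
∂π/∂q_A = 310 − 8q_A − 2q_E = 0 ⇒ q_A = 38.75 − 0.25q_E.
By symmetry q_E = q_A; substituting into the reaction function, 1.25q_A = 38.75 and q_A = 31.
P_A = 318 − 4·31 − 2·31 = 132.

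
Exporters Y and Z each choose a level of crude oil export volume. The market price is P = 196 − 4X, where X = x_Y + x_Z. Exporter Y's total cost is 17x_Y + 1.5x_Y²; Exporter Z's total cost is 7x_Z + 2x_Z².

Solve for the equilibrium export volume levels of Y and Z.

12, 11.75

Exporter Y's profit: π = x_Y(196 − 4(x_Y + x_Z)) − 17x_Y − 1.5x_Y².
∂π/∂x_Y = 179 − 11x_Y − 4x_Z = 0, so x_Y = 179/11 − (4/11)x_Z.
For Z: ∂π/∂x_Z = 189 − 12x_Z − 4x_Y = 0 ⇒ x_Z = 15.75 − (1/3)x_Y.
Substituting the second reaction function into the first: x_Y = 179/11 − (4/11)(15.75 − (1/3)x_Y), which gives (29/33)x_Y = 116/11 ⇒ x_Y = 12.
Then x_Z = 15.75 − (1/3)·12 = 11.75.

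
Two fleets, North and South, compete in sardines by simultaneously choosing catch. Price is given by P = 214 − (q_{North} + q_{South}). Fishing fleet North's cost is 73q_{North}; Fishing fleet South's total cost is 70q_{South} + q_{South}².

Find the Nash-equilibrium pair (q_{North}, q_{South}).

Fishing fleet North's profit: π = q_{North}(214 − (q_{North} + q_{South})) − 73q_{North}.
∂π/∂q_{North} = 141 − 2q_{North} − q_{South} = 0, so q_{North} = 70.5 − 0.5q_{South}.
For South: ∂π/∂q_{South} = 144 − 4q_{South} − q_{North} = 0 ⇒ q_{South} = 36 − 0.25q_{North}.
Substituting the second reaction function into the first: q_{North} = 70.5 − 0.5(36 − 0.25q_{North}), which gives 0.875q_{North} = 52.5 ⇒ q_{North} = 60.
Then q_{South} = 36 − 0.25·60 = 21.

60, 21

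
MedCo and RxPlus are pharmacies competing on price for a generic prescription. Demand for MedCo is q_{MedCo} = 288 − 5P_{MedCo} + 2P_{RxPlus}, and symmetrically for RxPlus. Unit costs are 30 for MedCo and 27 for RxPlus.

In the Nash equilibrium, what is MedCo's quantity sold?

122.1875

MedCo's profit: π = (P_{MedCo} − 30)(288 − 5P_{MedCo} + 2P_{RxPlus}).
∂π/∂P_{MedCo} = 438 − 10P_{MedCo} + 2P_{RxPlus} = 0 ⇒ P_{MedCo} = 43.8 + 0.2P_{RxPlus}.
Similarly P_{RxPlus} = 42.3 + 0.2P_{MedCo}.
Solving the two reaction functions simultaneously: (1 − (0.2)(0.2))P_{MedCo} = 43.8 + 0.2·42.3, so 0.96P_{MedCo} = 52.26 and P_{MedCo} = 54.4375.
Then P_{RxPlus} = 42.3 + 0.2·54.4375 = 53.1875.
q_{MedCo} = 288 − 5·54.4375 + 2·53.1875 = 122.1875.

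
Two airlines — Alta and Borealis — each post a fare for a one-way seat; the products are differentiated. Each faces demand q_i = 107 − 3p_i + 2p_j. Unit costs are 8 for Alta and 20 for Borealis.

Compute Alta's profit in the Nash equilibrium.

Alta's profit: π = (p_{Alta} − 8)(107 − 3p_{Alta} + 2p_{Borealis}).
∂π/∂p_{Alta} = 131 − 6p_{Alta} + 2p_{Borealis} = 0 ⇒ p_{Alta} = 131/6 + (1/3)p_{Borealis}.
Similarly p_{Borealis} = 167/6 + (1/3)p_{Alta}.
Solving the two reaction functions simultaneously: (1 − (1/3)(1/3))p_{Alta} = 131/6 + (1/3)·(167/6), so (8/9)p_{Alta} = 280/9 and p_{Alta} = 35.
Then p_{Borealis} = 167/6 + (1/3)·35 = 39.5.
q_{Alta} = 107 − 3·35 + 2·39.5 = 81.
Profit = (35 − 8)·81 = 2187.

2187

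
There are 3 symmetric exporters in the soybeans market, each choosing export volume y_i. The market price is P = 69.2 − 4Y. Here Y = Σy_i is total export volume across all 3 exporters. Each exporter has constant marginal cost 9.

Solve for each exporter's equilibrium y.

3.7625

A representative exporter's profit is π_i = y_i(69.2 − 4Y) − 9y_i, with Y = y_i + Σ_{j≠i} y_j.
First-order condition: 60.2 − 8y_i − 4Σ_{j≠i} y_j = 0.
In a symmetric equilibrium every exporter chooses the same y, so Σ_{j≠i} y_j = 2y. The condition becomes 60.2 − 16y = 0, giving y = 60.2/16 = 3.7625.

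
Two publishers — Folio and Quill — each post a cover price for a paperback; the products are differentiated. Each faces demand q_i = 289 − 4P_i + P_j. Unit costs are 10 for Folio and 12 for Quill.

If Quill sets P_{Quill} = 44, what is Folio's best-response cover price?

46.625

Folio's profit: π = (P_{Folio} − 10)(289 − 4P_{Folio} + P_{Quill}).
∂π/∂P_{Folio} = 329 − 8P_{Folio} + P_{Quill} = 0 ⇒ P_{Folio} = 41.125 + 0.125P_{Quill}.
At P_{Quill} = 44: P_{Folio} = 41.125 + 0.125·44 = 46.625.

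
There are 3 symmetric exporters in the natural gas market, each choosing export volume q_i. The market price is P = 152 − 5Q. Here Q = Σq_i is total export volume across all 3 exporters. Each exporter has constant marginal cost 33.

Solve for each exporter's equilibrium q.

5.95

A representative exporter's profit is π_i = q_i(152 − 5Q) − 33q_i, with Q = q_i + Σ_{j≠i} q_j.
First-order condition: 119 − 10q_i − 5Σ_{j≠i} q_j = 0.
Imposing symmetry (q_j = q for all j) turns Σ_{j≠i} q_j into 2q, so 119 = 20q and q = 5.95.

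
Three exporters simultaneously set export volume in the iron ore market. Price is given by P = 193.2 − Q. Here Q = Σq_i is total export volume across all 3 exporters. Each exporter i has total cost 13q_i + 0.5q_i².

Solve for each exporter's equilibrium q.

36.04

A representative exporter's profit is π_i = q_i(193.2 − Q) − 13q_i − 0.5q_i², with Q = q_i + Σ_{j≠i} q_j.
First-order condition: 180.2 − 3q_i − Σ_{j≠i} q_j = 0.
In a symmetric equilibrium every exporter chooses the same q, so Σ_{j≠i} q_j = 2q. The condition becomes 180.2 − 5q = 0, giving q = 180.2/5 = 36.04.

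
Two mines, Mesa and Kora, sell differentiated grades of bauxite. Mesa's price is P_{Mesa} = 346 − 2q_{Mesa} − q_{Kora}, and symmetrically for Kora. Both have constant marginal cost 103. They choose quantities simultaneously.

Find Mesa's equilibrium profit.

Mine Mesa's profit: π = q_{Mesa}(346 − 2q_{Mesa} − q_{Kora}) − 103q_{Mesa}.
∂π/∂q_{Mesa} = 243 − 4q_{Mesa} − q_{Kora} = 0 ⇒ q_{Mesa} = 60.75 − 0.25q_{Kora}.
The game is symmetric, so in equilibrium q_{Kora} = q_{Mesa}: the reaction function gives 1.25q_{Mesa} = 60.75, hence q_{Mesa} = 48.6.
P_{Mesa} = 346 − 2·48.6 − 48.6 = 200.2.
Profit = (200.2 − 103)·48.6 = 4723.92.

4723.92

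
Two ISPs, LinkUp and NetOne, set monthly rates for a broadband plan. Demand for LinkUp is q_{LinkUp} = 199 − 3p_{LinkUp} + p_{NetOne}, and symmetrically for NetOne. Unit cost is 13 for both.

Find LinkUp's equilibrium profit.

3591.48

LinkUp's profit: π = (p_{LinkUp} − 13)(199 − 3p_{LinkUp} + p_{NetOne}).
∂π/∂p_{LinkUp} = 238 − 6p_{LinkUp} + p_{NetOne} = 0 ⇒ p_{LinkUp} = 119/3 + (1/6)p_{NetOne}.
Setting p_{LinkUp} = p_{NetOne} in the reaction function: p_{LinkUp} = 119/3 + (1/6)p_{LinkUp}, so p_{LinkUp} = (119/3) / (5/6) = 47.6.
q_{LinkUp} = 199 − 3·47.6 + 47.6 = 103.8.
Profit = (47.6 − 13)·103.8 = 3591.48.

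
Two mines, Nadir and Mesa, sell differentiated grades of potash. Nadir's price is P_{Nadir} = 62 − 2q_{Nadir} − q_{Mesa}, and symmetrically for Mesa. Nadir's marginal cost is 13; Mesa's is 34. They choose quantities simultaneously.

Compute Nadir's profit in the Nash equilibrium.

Mine Nadir's profit: π = q_{Nadir}(62 − 2q_{Nadir} − q_{Mesa}) − 13q_{Nadir}.
∂π/∂q_{Nadir} = 49 − 4q_{Nadir} − q_{Mesa} = 0 ⇒ q_{Nadir} = 12.25 − 0.25q_{Mesa}.
Similarly q_{Mesa} = 7 − 0.25q_{Nadir}.
Solving the two reaction functions simultaneously: (1 − (−0.25)(−0.25))q_{Nadir} = 12.25 − 0.25·7, so 0.9375q_{Nadir} = 10.5 and q_{Nadir} = 11.2.
Then q_{Mesa} = 7 − 0.25·11.2 = 4.2.
P_{Nadir} = 62 − 2·11.2 − 4.2 = 35.4.
Profit = (35.4 − 13)·11.2 = 250.88.

250.88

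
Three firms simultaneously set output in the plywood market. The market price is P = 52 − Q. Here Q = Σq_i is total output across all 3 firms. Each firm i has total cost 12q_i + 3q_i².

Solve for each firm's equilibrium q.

4

A representative firm's profit is π_i = q_i(52 − Q) − 12q_i − 3q_i², with Q = q_i + Σ_{j≠i} q_j.
First-order condition: 40 − 8q_i − Σ_{j≠i} q_j = 0.
With identical firms, set every q_j = q: then 40 − 8q − 2q = 0, i.e. q = 40/10 = 4.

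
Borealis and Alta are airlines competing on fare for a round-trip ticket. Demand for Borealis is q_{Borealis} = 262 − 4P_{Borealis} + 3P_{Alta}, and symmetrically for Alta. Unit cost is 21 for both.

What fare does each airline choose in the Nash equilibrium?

69.2

Borealis's profit: π = (P_{Borealis} − 21)(262 − 4P_{Borealis} + 3P_{Alta}).
∂π/∂P_{Borealis} = 346 − 8P_{Borealis} + 3P_{Alta} = 0 ⇒ P_{Borealis} = 43.25 + 0.375P_{Alta}.
The game is symmetric, so in equilibrium P_{Alta} = P_{Borealis}: the reaction function gives 0.625P_{Borealis} = 43.25, hence P_{Borealis} = 69.2.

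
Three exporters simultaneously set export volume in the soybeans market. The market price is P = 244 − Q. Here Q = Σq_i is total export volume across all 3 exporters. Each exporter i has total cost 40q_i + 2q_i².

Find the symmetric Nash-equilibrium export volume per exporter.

25.5

A representative exporter's profit is π_i = q_i(244 − Q) − 40q_i − 2q_i², with Q = q_i + Σ_{j≠i} q_j.
First-order condition: 204 − 6q_i − Σ_{j≠i} q_j = 0.
Imposing symmetry (q_j = q for all j) turns Σ_{j≠i} q_j into 2q, so 204 = 8q and q = 25.5.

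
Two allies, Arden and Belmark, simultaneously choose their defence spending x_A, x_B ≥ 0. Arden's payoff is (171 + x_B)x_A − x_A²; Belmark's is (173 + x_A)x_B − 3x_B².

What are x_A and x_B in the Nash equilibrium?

109, 47

Expanding Arden's payoff: 171x_A + x_Bx_A − x_A².
∂π/∂x_A = 171 + x_B − 2x_A = 0, so x_A = 85.5 + 0.5x_B.
Likewise for Belmark: x_B = 173/6 + (1/6)x_A.
Solving the two reaction functions simultaneously: (1 − (0.5)(1/6))x_A = 85.5 + 0.5·(173/6), so (11/12)x_A = 1199/12 and x_A = 109.
Then x_B = 173/6 + (1/6)·109 = 47.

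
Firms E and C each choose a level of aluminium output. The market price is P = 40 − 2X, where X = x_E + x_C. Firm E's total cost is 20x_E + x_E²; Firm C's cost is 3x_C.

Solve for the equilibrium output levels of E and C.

Firm E's profit: π = x_E(40 − 2(x_E + x_C)) − 20x_E − x_E².
∂π/∂x_E = 20 − 6x_E − 2x_C = 0, so x_E = 10/3 − (1/3)x_C.
For C: ∂π/∂x_C = 37 − 4x_C − 2x_E = 0 ⇒ x_C = 9.25 − 0.5x_E.
Substituting the second reaction function into the first: x_E = 10/3 − (1/3)(9.25 − 0.5x_E), which gives (5/6)x_E = 0.25 ⇒ x_E = 0.3.
Then x_C = 9.25 − 0.5·0.3 = 9.1.

0.3, 9.1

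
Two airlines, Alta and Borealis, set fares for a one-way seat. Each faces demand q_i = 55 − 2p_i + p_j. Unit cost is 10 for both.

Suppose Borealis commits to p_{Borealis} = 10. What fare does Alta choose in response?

Alta's profit: π = (p_{Alta} − 10)(55 − 2p_{Alta} + p_{Borealis}).
∂π/∂p_{Alta} = 75 − 4p_{Alta} + p_{Borealis} = 0 ⇒ p_{Alta} = 18.75 + 0.25p_{Borealis}.
At p_{Borealis} = 10: p_{Alta} = 18.75 + 0.25·10 = 21.25.

21.25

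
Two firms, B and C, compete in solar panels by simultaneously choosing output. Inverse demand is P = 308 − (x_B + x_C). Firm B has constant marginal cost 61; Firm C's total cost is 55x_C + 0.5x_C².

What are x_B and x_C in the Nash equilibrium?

97.6, 51.8

Firm B's profit: π = x_B(308 − (x_B + x_C)) − 61x_B.
∂π/∂x_B = 247 − 2x_B − x_C = 0, so x_B = 123.5 − 0.5x_C.
For C: ∂π/∂x_C = 253 − 3x_C − x_B = 0 ⇒ x_C = 253/3 − (1/3)x_B.
Solving the two reaction functions simultaneously: (1 − (−0.5)(−1/3))x_B = 123.5 − 0.5·(253/3), so (5/6)x_B = 244/3 and x_B = 97.6.
Then x_C = 253/3 − (1/3)·97.6 = 51.8.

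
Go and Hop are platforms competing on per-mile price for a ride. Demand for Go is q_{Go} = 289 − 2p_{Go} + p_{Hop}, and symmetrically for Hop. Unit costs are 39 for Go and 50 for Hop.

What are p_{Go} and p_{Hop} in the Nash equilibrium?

123.8, 128.2

Go's profit: π = (p_{Go} − 39)(289 − 2p_{Go} + p_{Hop}).
∂π/∂p_{Go} = 367 − 4p_{Go} + p_{Hop} = 0 ⇒ p_{Go} = 91.75 + 0.25p_{Hop}.
Similarly p_{Hop} = 97.25 + 0.25p_{Go}.
Plugging p_{Hop} into Go's best response: p_{Go} = 91.75 + 0.25(97.25 + 0.25p_{Go}) ⇒ 0.9375p_{Go} = 116.0625, so p_{Go} = 123.8.
Then p_{Hop} = 97.25 + 0.25·123.8 = 128.2.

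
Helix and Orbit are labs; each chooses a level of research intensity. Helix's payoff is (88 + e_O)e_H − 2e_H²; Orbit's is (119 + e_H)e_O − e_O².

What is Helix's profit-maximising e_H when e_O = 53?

35.25

Expanding Helix's payoff: 88e_H + e_Oe_H − 2e_H².
∂π/∂e_H = 88 + e_O − 4e_H = 0, so e_H = 22 + 0.25e_O.
At e_O = 53: e_H = 22 + 0.25·53 = 35.25.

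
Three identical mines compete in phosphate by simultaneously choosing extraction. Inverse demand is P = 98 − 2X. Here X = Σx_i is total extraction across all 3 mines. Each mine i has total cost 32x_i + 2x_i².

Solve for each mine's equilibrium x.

A representative mine's profit is π_i = x_i(98 − 2X) − 32x_i − 2x_i², with X = x_i + Σ_{j≠i} x_j.
First-order condition: 66 − 8x_i − 2Σ_{j≠i} x_j = 0.
In a symmetric equilibrium every mine chooses the same x, so Σ_{j≠i} x_j = 2x. The condition becomes 66 − 12x = 0, giving x = 66/12 = 5.5.

5.5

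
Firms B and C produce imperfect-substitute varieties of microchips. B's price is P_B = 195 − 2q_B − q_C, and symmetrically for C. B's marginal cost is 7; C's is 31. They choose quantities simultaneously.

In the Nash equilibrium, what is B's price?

Firm B's profit: π = q_B(195 − 2q_B − q_C) − 7q_B.
∂π/∂q_B = 188 − 4q_B − q_C = 0 ⇒ q_B = 47 − 0.25q_C.
Similarly q_C = 41 − 0.25q_B.
Substituting the second reaction function into the first: q_B = 47 − 0.25(41 − 0.25q_B), which gives 0.9375q_B = 36.75 ⇒ q_B = 39.2.
Then q_C = 41 − 0.25·39.2 = 31.2.
P_B = 195 − 2·39.2 − 31.2 = 85.4.

85.4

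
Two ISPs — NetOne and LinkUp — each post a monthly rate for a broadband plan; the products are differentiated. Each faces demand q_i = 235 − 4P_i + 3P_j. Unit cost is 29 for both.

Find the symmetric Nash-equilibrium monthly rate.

70.2

NetOne's profit: π = (P_{NetOne} − 29)(235 − 4P_{NetOne} + 3P_{LinkUp}).
∂π/∂P_{NetOne} = 351 − 8P_{NetOne} + 3P_{LinkUp} = 0 ⇒ P_{NetOne} = 43.875 + 0.375P_{LinkUp}.
The game is symmetric, so in equilibrium P_{LinkUp} = P_{NetOne}: the reaction function gives 0.625P_{NetOne} = 43.875, hence P_{NetOne} = 70.2.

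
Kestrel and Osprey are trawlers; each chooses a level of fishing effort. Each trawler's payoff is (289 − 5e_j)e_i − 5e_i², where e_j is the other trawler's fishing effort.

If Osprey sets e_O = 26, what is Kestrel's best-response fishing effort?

15.9

Kestrel's payoff is (289 − 5e_O)e_K − 5e_K².
∂π/∂e_K = 289 − 5e_O − 10e_K = 0, so e_K = 28.9 − 0.5e_O.
At e_O = 26: e_K = 28.9 − 0.5·26 = 15.9.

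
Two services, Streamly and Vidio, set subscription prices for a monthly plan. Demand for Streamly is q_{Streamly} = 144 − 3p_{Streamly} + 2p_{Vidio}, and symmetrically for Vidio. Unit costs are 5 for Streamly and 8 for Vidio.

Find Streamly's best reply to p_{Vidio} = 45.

Streamly's profit: π = (p_{Streamly} − 5)(144 − 3p_{Streamly} + 2p_{Vidio}).
∂π/∂p_{Streamly} = 159 − 6p_{Streamly} + 2p_{Vidio} = 0 ⇒ p_{Streamly} = 26.5 + (1/3)p_{Vidio}.
At p_{Vidio} = 45: p_{Streamly} = 26.5 + (1/3)·45 = 41.5.

41.5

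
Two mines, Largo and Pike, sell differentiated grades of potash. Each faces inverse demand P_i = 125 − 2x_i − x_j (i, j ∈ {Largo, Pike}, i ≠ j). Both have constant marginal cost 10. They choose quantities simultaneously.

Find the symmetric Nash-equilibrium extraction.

Mine Largo's profit: π = x_{Largo}(125 − 2x_{Largo} − x_{Pike}) − 10x_{Largo}.
∂π/∂x_{Largo} = 115 − 4x_{Largo} − x_{Pike} = 0 ⇒ x_{Largo} = 28.75 − 0.25x_{Pike}.
By symmetry x_{Pike} = x_{Largo}; substituting into the reaction function, 1.25x_{Largo} = 28.75 and x_{Largo} = 23.

23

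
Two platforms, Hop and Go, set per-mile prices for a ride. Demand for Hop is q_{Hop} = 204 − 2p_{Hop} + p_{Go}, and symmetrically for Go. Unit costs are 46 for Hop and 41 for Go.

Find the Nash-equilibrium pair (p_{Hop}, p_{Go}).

98, 96

Hop's profit: π = (p_{Hop} − 46)(204 − 2p_{Hop} + p_{Go}).
∂π/∂p_{Hop} = 296 − 4p_{Hop} + p_{Go} = 0 ⇒ p_{Hop} = 74 + 0.25p_{Go}.
Similarly p_{Go} = 71.5 + 0.25p_{Hop}.
Plugging p_{Go} into Hop's best response: p_{Hop} = 74 + 0.25(71.5 + 0.25p_{Hop}) ⇒ 0.9375p_{Hop} = 91.875, so p_{Hop} = 98.
Then p_{Go} = 71.5 + 0.25·98 = 96.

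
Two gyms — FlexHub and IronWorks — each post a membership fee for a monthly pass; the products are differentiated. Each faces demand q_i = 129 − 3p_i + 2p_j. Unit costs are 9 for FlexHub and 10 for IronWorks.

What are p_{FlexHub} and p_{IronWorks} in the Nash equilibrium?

FlexHub's profit: π = (p_{FlexHub} − 9)(129 − 3p_{FlexHub} + 2p_{IronWorks}).
∂π/∂p_{FlexHub} = 156 − 6p_{FlexHub} + 2p_{IronWorks} = 0 ⇒ p_{FlexHub} = 26 + (1/3)p_{IronWorks}.
Similarly p_{IronWorks} = 26.5 + (1/3)p_{FlexHub}.
Plugging p_{IronWorks} into FlexHub's best response: p_{FlexHub} = 26 + (1/3)(26.5 + (1/3)p_{FlexHub}) ⇒ (8/9)p_{FlexHub} = 209/6, so p_{FlexHub} = 39.1875.
Then p_{IronWorks} = 26.5 + (1/3)·39.1875 = 39.5625.

39.1875, 39.5625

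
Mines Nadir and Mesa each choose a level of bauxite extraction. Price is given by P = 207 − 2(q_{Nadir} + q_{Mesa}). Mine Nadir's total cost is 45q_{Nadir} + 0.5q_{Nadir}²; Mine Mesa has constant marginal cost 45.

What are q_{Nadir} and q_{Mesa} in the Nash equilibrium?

Mine Nadir's profit: π = q_{Nadir}(207 − 2(q_{Nadir} + q_{Mesa})) − 45q_{Nadir} − 0.5q_{Nadir}².
∂π/∂q_{Nadir} = 162 − 5q_{Nadir} − 2q_{Mesa} = 0, so q_{Nadir} = 32.4 − 0.4q_{Mesa}.
For Mesa: ∂π/∂q_{Mesa} = 162 − 4q_{Mesa} − 2q_{Nadir} = 0 ⇒ q_{Mesa} = 40.5 − 0.5q_{Nadir}.
Plugging q_{Mesa} into Nadir's best response: q_{Nadir} = 32.4 − 0.4(40.5 − 0.5q_{Nadir}) ⇒ 0.8q_{Nadir} = 16.2, so q_{Nadir} = 20.25.
Then q_{Mesa} = 40.5 − 0.5·20.25 = 30.375.

20.25, 30.375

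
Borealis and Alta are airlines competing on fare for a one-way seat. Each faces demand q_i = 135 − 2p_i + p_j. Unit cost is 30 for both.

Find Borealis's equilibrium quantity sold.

Borealis's profit: π = (p_{Borealis} − 30)(135 − 2p_{Borealis} + p_{Alta}).
∂π/∂p_{Borealis} = 195 − 4p_{Borealis} + p_{Alta} = 0 ⇒ p_{Borealis} = 48.75 + 0.25p_{Alta}.
The game is symmetric, so in equilibrium p_{Alta} = p_{Borealis}: the reaction function gives 0.75p_{Borealis} = 48.75, hence p_{Borealis} = 65.
q_{Borealis} = 135 − 2·65 + 65 = 70.

70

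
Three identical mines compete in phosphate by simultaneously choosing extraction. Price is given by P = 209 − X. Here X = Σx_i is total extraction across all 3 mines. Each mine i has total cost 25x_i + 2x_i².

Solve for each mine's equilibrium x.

A representative mine's profit is π_i = x_i(209 − X) − 25x_i − 2x_i², with X = x_i + Σ_{j≠i} x_j.
First-order condition: 184 − 6x_i − Σ_{j≠i} x_j = 0.
With identical mines, set every x_j = x: then 184 − 6x − 2x = 0, i.e. x = 184/8 = 23.

23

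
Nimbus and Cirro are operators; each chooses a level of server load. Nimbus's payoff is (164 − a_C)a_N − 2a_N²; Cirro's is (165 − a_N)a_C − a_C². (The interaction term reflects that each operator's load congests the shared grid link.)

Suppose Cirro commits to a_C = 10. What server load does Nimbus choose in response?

Expanding Nimbus's payoff: 164a_N − a_Ca_N − 2a_N².
∂π/∂a_N = 164 − a_C − 4a_N = 0, so a_N = 41 − 0.25a_C.
At a_C = 10: a_N = 41 − 0.25·10 = 38.5.

38.5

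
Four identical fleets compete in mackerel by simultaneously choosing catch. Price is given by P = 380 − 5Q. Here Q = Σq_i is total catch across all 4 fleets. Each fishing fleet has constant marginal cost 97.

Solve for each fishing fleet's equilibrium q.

A representative fishing fleet's profit is π_i = q_i(380 − 5Q) − 97q_i, with Q = q_i + Σ_{j≠i} q_j.
First-order condition: 283 − 10q_i − 5Σ_{j≠i} q_j = 0.
In a symmetric equilibrium every fishing fleet chooses the same q, so Σ_{j≠i} q_j = 3q. The condition becomes 283 − 25q = 0, giving q = 283/25 = 11.32.

11.32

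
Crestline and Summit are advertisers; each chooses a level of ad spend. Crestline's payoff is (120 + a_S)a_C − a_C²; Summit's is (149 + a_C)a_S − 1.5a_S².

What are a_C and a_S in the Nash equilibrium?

101.8, 83.6

Expanding Crestline's payoff: 120a_C + a_Sa_C − a_C².
∂π/∂a_C = 120 + a_S − 2a_C = 0, so a_C = 60 + 0.5a_S.
Likewise for Summit: a_S = 149/3 + (1/3)a_C.
Substituting the second reaction function into the first: a_C = 60 + 0.5(149/3 + (1/3)a_C), which gives (5/6)a_C = 509/6 ⇒ a_C = 101.8.
Then a_S = 149/3 + (1/3)·101.8 = 83.6.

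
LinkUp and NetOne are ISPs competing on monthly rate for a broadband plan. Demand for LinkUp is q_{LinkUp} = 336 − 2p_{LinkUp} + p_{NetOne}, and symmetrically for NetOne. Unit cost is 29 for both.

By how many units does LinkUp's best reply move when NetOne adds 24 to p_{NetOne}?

6

LinkUp's profit: π = (p_{LinkUp} − 29)(336 − 2p_{LinkUp} + p_{NetOne}).
∂π/∂p_{LinkUp} = 394 − 4p_{LinkUp} + p_{NetOne} = 0 ⇒ p_{LinkUp} = 98.5 + 0.25p_{NetOne}.
The reaction-function slope is 0.25, so a 24-unit rise in p_{NetOne} moves p_{LinkUp} by 0.25 × 24 = 6. LinkUp's best response rises — the actions are strategic complements.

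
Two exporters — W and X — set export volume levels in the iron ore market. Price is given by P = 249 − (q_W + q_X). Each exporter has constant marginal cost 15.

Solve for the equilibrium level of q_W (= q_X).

78

Exporter W's profit: π = q_W(249 − (q_W + q_X)) − 15q_W.
∂π/∂q_W = 234 − 2q_W − q_X = 0, so q_W = 117 − 0.5q_X.
The game is symmetric, so in equilibrium q_X = q_W: the reaction function gives 1.5q_W = 117, hence q_W = 78.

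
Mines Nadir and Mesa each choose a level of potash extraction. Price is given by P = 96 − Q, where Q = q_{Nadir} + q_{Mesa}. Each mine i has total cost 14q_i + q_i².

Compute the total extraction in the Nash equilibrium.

32.8

Mine Nadir's profit: π = q_{Nadir}(96 − (q_{Nadir} + q_{Mesa})) − 14q_{Nadir} − q_{Nadir}².
∂π/∂q_{Nadir} = 82 − 4q_{Nadir} − q_{Mesa} = 0, so q_{Nadir} = 20.5 − 0.25q_{Mesa}.
The game is symmetric, so in equilibrium q_{Mesa} = q_{Nadir}: the reaction function gives 1.25q_{Nadir} = 20.5, hence q_{Nadir} = 16.4.
Total extraction: 16.4 + 16.4 = 32.8.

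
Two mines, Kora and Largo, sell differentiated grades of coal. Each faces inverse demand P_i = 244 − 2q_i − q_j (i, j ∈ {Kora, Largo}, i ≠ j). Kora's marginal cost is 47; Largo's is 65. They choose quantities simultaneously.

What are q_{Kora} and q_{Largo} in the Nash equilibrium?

Mine Kora's profit: π = q_{Kora}(244 − 2q_{Kora} − q_{Largo}) − 47q_{Kora}.
∂π/∂q_{Kora} = 197 − 4q_{Kora} − q_{Largo} = 0 ⇒ q_{Kora} = 49.25 − 0.25q_{Largo}.
Similarly q_{Largo} = 44.75 − 0.25q_{Kora}.
Plugging q_{Largo} into Kora's best response: q_{Kora} = 49.25 − 0.25(44.75 − 0.25q_{Kora}) ⇒ 0.9375q_{Kora} = 38.0625, so q_{Kora} = 40.6.
Then q_{Largo} = 44.75 − 0.25·40.6 = 34.6.

40.6, 34.6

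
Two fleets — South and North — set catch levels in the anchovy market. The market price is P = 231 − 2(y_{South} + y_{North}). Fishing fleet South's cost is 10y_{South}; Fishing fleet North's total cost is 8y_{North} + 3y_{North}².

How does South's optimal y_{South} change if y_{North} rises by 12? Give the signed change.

Fishing fleet South's profit: π = y_{South}(231 − 2(y_{South} + y_{North})) − 10y_{South}.
∂π/∂y_{South} = 221 − 4y_{South} − 2y_{North} = 0, so y_{South} = 55.25 − 0.5y_{North}.
The reaction-function slope is −0.5, so a 12-unit rise in y_{North} moves y_{South} by −0.5 × 12 = −6. South's best response falls — the actions are strategic substitutes.

-6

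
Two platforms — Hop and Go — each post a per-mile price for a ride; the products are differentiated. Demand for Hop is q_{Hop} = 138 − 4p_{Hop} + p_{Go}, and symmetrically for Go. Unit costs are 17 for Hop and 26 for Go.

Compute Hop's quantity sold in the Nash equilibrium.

52

Hop's profit: π = (p_{Hop} − 17)(138 − 4p_{Hop} + p_{Go}).
∂π/∂p_{Hop} = 206 − 8p_{Hop} + p_{Go} = 0 ⇒ p_{Hop} = 25.75 + 0.125p_{Go}.
Similarly p_{Go} = 30.25 + 0.125p_{Hop}.
Plugging p_{Go} into Hop's best response: p_{Hop} = 25.75 + 0.125(30.25 + 0.125p_{Hop}) ⇒ (63/64)p_{Hop} = 945/32, so p_{Hop} = 30.
Then p_{Go} = 30.25 + 0.125·30 = 34.
q_{Hop} = 138 − 4·30 + 34 = 52.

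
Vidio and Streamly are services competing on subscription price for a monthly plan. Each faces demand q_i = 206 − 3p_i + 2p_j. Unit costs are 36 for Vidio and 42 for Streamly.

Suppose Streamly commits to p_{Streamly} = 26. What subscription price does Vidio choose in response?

61

Vidio's profit: π = (p_{Vidio} − 36)(206 − 3p_{Vidio} + 2p_{Streamly}).
∂π/∂p_{Vidio} = 314 − 6p_{Vidio} + 2p_{Streamly} = 0 ⇒ p_{Vidio} = 157/3 + (1/3)p_{Streamly}.
At p_{Streamly} = 26: p_{Vidio} = 157/3 + (1/3)·26 = 61.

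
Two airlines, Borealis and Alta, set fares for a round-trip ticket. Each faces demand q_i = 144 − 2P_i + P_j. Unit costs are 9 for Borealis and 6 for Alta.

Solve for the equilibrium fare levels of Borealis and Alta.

53.6, 52.4

Borealis's profit: π = (P_{Borealis} − 9)(144 − 2P_{Borealis} + P_{Alta}).
∂π/∂P_{Borealis} = 162 − 4P_{Borealis} + P_{Alta} = 0 ⇒ P_{Borealis} = 40.5 + 0.25P_{Alta}.
Similarly P_{Alta} = 39 + 0.25P_{Borealis}.
Substituting the second reaction function into the first: P_{Borealis} = 40.5 + 0.25(39 + 0.25P_{Borealis}), which gives 0.9375P_{Borealis} = 50.25 ⇒ P_{Borealis} = 53.6.
Then P_{Alta} = 39 + 0.25·53.6 = 52.4.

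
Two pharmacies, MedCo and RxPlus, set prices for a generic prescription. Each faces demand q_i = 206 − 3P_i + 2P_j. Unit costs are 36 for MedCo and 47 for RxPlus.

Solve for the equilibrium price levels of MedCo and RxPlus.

MedCo's profit: π = (P_{MedCo} − 36)(206 − 3P_{MedCo} + 2P_{RxPlus}).
∂π/∂P_{MedCo} = 314 − 6P_{MedCo} + 2P_{RxPlus} = 0 ⇒ P_{MedCo} = 157/3 + (1/3)P_{RxPlus}.
Similarly P_{RxPlus} = 347/6 + (1/3)P_{MedCo}.
Plugging P_{RxPlus} into MedCo's best response: P_{MedCo} = 157/3 + (1/3)(347/6 + (1/3)P_{MedCo}) ⇒ (8/9)P_{MedCo} = 1289/18, so P_{MedCo} = 80.5625.
Then P_{RxPlus} = 347/6 + (1/3)·80.5625 = 84.6875.

80.5625, 84.6875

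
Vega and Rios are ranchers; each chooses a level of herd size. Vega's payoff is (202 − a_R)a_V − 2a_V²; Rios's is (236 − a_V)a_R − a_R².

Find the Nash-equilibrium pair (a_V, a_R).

Expanding Vega's payoff: 202a_V − a_Ra_V − 2a_V².
∂π/∂a_V = 202 − a_R − 4a_V = 0, so a_V = 50.5 − 0.25a_R.
Likewise for Rios: a_R = 118 − 0.5a_V.
Plugging a_R into Vega's best response: a_V = 50.5 − 0.25(118 − 0.5a_V) ⇒ 0.875a_V = 21, so a_V = 24.
Then a_R = 118 − 0.5·24 = 106.

24, 106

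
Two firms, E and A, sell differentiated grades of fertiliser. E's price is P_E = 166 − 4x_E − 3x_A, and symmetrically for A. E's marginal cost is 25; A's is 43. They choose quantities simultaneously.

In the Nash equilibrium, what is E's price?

80.2

Firm E's profit: π = x_E(166 − 4x_E − 3x_A) − 25x_E.
∂π/∂x_E = 141 − 8x_E − 3x_A = 0 ⇒ x_E = 17.625 − 0.375x_A.
Similarly x_A = 15.375 − 0.375x_E.
Substituting the second reaction function into the first: x_E = 17.625 − 0.375(15.375 − 0.375x_E), which gives (55/64)x_E = 759/64 ⇒ x_E = 13.8.
Then x_A = 15.375 − 0.375·13.8 = 10.2.
P_E = 166 − 4·13.8 − 3·10.2 = 80.2.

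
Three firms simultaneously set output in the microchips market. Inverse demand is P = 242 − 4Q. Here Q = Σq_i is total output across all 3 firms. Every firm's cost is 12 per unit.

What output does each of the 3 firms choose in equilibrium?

14.375

A representative firm's profit is π_i = q_i(242 − 4Q) − 12q_i, with Q = q_i + Σ_{j≠i} q_j.
First-order condition: 230 − 8q_i − 4Σ_{j≠i} q_j = 0.
In a symmetric equilibrium every firm chooses the same q, so Σ_{j≠i} q_j = 2q. The condition becomes 230 − 16q = 0, giving q = 230/16 = 14.375.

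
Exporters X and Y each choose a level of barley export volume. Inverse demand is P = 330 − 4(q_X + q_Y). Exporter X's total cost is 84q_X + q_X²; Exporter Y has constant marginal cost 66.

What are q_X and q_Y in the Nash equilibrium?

Exporter X's profit: π = q_X(330 − 4(q_X + q_Y)) − 84q_X − q_X².
∂π/∂q_X = 246 − 10q_X − 4q_Y = 0, so q_X = 24.6 − 0.4q_Y.
For Y: ∂π/∂q_Y = 264 − 8q_Y − 4q_X = 0 ⇒ q_Y = 33 − 0.5q_X.
Substituting the second reaction function into the first: q_X = 24.6 − 0.4(33 − 0.5q_X), which gives 0.8q_X = 11.4 ⇒ q_X = 14.25.
Then q_Y = 33 − 0.5·14.25 = 25.875.

14.25, 25.875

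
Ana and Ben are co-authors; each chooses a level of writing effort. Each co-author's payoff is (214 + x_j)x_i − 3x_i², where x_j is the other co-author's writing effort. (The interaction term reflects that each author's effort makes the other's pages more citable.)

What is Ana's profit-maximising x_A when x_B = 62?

Ana's payoff is (214 + x_B)x_A − 3x_A².
∂π/∂x_A = 214 + x_B − 6x_A = 0, so x_A = 107/3 + (1/6)x_B.
At x_B = 62: x_A = 107/3 + (1/6)·62 = 46.

46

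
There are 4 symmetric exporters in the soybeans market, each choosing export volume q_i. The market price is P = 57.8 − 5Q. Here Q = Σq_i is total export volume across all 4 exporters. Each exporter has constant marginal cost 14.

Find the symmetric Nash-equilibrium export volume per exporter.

1.752

A representative exporter's profit is π_i = q_i(57.8 − 5Q) − 14q_i, with Q = q_i + Σ_{j≠i} q_j.
First-order condition: 43.8 − 10q_i − 5Σ_{j≠i} q_j = 0.
Imposing symmetry (q_j = q for all j) turns Σ_{j≠i} q_j into 3q, so 43.8 = 25q and q = 1.752.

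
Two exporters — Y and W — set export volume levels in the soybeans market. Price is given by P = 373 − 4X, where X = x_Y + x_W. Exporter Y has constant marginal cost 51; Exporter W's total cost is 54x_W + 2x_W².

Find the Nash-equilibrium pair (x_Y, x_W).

Exporter Y's profit: π = x_Y(373 − 4(x_Y + x_W)) − 51x_Y.
∂π/∂x_Y = 322 − 8x_Y − 4x_W = 0, so x_Y = 40.25 − 0.5x_W.
For W: ∂π/∂x_W = 319 − 12x_W − 4x_Y = 0 ⇒ x_W = 319/12 − (1/3)x_Y.
Substituting the second reaction function into the first: x_Y = 40.25 − 0.5(319/12 − (1/3)x_Y), which gives (5/6)x_Y = 647/24 ⇒ x_Y = 32.35.
Then x_W = 319/12 − (1/3)·32.35 = 15.8.

32.35, 15.8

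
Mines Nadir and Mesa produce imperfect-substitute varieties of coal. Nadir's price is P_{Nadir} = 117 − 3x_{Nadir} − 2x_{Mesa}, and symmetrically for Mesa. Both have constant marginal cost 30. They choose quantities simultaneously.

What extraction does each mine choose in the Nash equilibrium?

Mine Nadir's profit: π = x_{Nadir}(117 − 3x_{Nadir} − 2x_{Mesa}) − 30x_{Nadir}.
∂π/∂x_{Nadir} = 87 − 6x_{Nadir} − 2x_{Mesa} = 0 ⇒ x_{Nadir} = 14.5 − (1/3)x_{Mesa}.
By symmetry x_{Mesa} = x_{Nadir}; substituting into the reaction function, (4/3)x_{Nadir} = 14.5 and x_{Nadir} = 10.875.

10.875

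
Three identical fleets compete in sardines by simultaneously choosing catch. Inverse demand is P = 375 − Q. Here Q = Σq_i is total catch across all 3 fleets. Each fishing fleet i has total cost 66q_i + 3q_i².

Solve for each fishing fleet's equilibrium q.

A representative fishing fleet's profit is π_i = q_i(375 − Q) − 66q_i − 3q_i², with Q = q_i + Σ_{j≠i} q_j.
First-order condition: 309 − 8q_i − Σ_{j≠i} q_j = 0.
Imposing symmetry (q_j = q for all j) turns Σ_{j≠i} q_j into 2q, so 309 = 10q and q = 30.9.

30.9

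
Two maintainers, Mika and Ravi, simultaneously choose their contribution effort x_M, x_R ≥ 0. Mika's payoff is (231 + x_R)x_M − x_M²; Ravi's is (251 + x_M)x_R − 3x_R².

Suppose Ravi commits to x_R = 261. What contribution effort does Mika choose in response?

Expanding Mika's payoff: 231x_M + x_Rx_M − x_M².
∂π/∂x_M = 231 + x_R − 2x_M = 0, so x_M = 115.5 + 0.5x_R.
At x_R = 261: x_M = 115.5 + 0.5·261 = 246.

246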